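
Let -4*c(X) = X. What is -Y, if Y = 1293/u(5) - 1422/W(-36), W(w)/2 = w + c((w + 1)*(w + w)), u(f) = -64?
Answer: 45313/2368 ≈ 19.136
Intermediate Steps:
c(X) = -X/4
W(w) = 2*w - w*(1 + w) (W(w) = 2*(w - (w + 1)*(w + w)/4) = 2*(w - (1 + w)*2*w/4) = 2*(w - w*(1 + w)/2) = 2*w - w*(1 + w))
Y = -45313/2368 (Y = 1293/(-64) - 1422*(-1/(36*(1 - 1*(-36)))) = 1293*(-1/64) - 1422*(-1/(36*(1 + 36))) = -1293/64 - 1422/((-36*37)) = -1293/64 - 1422/(-1332) = -1293/64 - 1422*(-1/1332) = -1293/64 + 79/74 = -45313/2368 ≈ -19.136)
-Y = -1*(-45313/2368) = 45313/2368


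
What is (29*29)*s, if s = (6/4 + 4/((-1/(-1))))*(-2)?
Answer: -9251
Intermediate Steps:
s = -11 (s = (6*(¼) + 4/((-1*(-1))))*(-2) = (3/2 + 4/1)*(-2) = (3/2 + 4*1)*(-2) = (3/2 + 4)*(-2) = (11/2)*(-2) = -11)
(29*29)*s = (29*29)*(-11) = 841*(-11) = -9251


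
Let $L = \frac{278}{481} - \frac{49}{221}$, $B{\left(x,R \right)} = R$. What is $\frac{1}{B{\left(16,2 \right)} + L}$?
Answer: $\frac{8177}{19267} \approx 0.4244$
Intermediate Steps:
$L = \frac{2913}{8177}$ ($L = 278 \cdot \frac{1}{481} - \frac{49}{221} = \frac{278}{481} - \frac{49}{221} = \frac{2913}{8177} \approx 0.35624$)
$\frac{1}{B{\left(16,2 \right)} + L} = \frac{1}{2 + \frac{2913}{8177}} = \frac{1}{\frac{19267}{8177}} = \frac{8177}{19267}$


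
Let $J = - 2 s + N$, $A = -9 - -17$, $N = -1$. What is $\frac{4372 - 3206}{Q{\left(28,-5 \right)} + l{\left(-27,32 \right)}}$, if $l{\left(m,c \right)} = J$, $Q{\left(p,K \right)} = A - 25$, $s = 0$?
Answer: $- \frac{583}{9} \approx -64.778$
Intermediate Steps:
$A = 8$ ($A = -9 + 17 = 8$)
$Q{\left(p,K \right)} = -17$ ($Q{\left(p,K \right)} = 8 - 25 = -17$)
$J = -1$ ($J = \left(-2\right) 0 - 1 = 0 - 1 = -1$)
$l{\left(m,c \right)} = -1$
$\frac{4372 - 3206}{Q{\left(28,-5 \right)} + l{\left(-27,32 \right)}} = \frac{4372 - 3206}{-17 - 1} = \frac{1166}{-18} = 1166 \left(- \frac{1}{18}\right) = - \frac{583}{9}$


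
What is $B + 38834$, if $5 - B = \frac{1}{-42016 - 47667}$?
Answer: $\frac{3483198038}{89683} \approx 38839.0$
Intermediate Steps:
$B = \frac{448416}{89683}$ ($B = 5 - \frac{1}{-42016 - 47667} = 5 - \frac{1}{-89683} = 5 - - \frac{1}{89683} = 5 + \frac{1}{89683} = \frac{448416}{89683} \approx 5.0$)
$B + 38834 = \frac{448416}{89683} + 38834 = \frac{3483198038}{89683}$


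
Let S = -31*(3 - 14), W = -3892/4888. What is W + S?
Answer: 415729/1222 ≈ 340.20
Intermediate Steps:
W = -973/1222 (W = -3892*1/4888 = -973/1222 ≈ -0.79624)
S = 341 (S = -31*(-11) = 341)
W + S = -973/1222 + 341 = 415729/1222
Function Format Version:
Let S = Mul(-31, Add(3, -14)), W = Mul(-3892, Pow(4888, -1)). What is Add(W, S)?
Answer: Rational(415729, 1222) ≈ 340.20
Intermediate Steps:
W = Rational(-973, 1222) (W = Mul(-3892, Rational(1, 4888)) = Rational(-973, 1222) ≈ -0.79624)
S = 341 (S = Mul(-31, -11) = 341)
Add(W, S) = Add(Rational(-973, 1222), 341) = Rational(415729, 1222)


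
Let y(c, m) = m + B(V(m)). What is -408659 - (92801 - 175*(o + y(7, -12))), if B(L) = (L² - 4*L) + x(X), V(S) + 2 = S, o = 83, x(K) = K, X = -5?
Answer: -445810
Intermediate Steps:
V(S) = -2 + S
B(L) = -5 + L² - 4*L (B(L) = (L² - 4*L) - 5 = -5 + L² - 4*L)
y(c, m) = 3 + (-2 + m)² - 3*m (y(c, m) = m + (-5 + (-2 + m)² - 4*(-2 + m)) = m + (-5 + (-2 + m)² + (8 - 4*m)) = m + (3 + (-2 + m)² - 4*m) = 3 + (-2 + m)² - 3*m)
-408659 - (92801 - 175*(o + y(7, -12))) = -408659 - (92801 - 175*(83 + (7 + (-12)² - 7*(-12)))) = -408659 - (92801 - 175*(83 + (7 + 144 + 84))) = -408659 - (92801 - 175*(83 + 235)) = -408659 - (92801 - 175*318) = -408659 - (92801 - 55650) = -408659 - 1*37151 = -408659 - 37151 = -445810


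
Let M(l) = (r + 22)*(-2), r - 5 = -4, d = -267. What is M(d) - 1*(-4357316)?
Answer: 4357270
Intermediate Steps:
r = 1 (r = 5 - 4 = 1)
M(l) = -46 (M(l) = (1 + 22)*(-2) = 23*(-2) = -46)
M(d) - 1*(-4357316) = -46 - 1*(-4357316) = -46 + 4357316 = 4357270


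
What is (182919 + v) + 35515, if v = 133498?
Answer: 351932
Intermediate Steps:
(182919 + v) + 35515 = (182919 + 133498) + 35515 = 316417 + 35515 = 351932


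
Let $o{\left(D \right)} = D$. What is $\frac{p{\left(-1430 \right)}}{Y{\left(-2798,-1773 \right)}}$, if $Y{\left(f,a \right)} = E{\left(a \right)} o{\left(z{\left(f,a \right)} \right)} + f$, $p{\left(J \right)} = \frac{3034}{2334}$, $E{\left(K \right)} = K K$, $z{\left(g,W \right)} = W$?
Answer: $- \frac{1517}{6504250827405} \approx -2.3323 \cdot 10^{-10}$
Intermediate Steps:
$E{\left(K \right)} = K^{2}$
$p{\left(J \right)} = \frac{1517}{1167}$ ($p{\left(J \right)} = 3034 \cdot \frac{1}{2334} = \frac{1517}{1167}$)
$Y{\left(f,a \right)} = f + a^{3}$ ($Y{\left(f,a \right)} = a^{2} a + f = a^{3} + f = f + a^{3}$)
$\frac{p{\left(-1430 \right)}}{Y{\left(-2798,-1773 \right)}} = \frac{1517}{1167 \left(-2798 + \left(-1773\right)^{3}\right)} = \frac{1517}{1167 \left(-2798 - 5573476917\right)} = \frac{1517}{1167 \left(-5573479715\right)} = \frac{1517}{1167} \left(- \frac{1}{5573479715}\right) = - \frac{1517}{6504250827405}$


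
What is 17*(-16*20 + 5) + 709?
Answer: -4646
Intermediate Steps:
17*(-16*20 + 5) + 709 = 17*(-320 + 5) + 709 = 17*(-315) + 709 = -5355 + 709 = -4646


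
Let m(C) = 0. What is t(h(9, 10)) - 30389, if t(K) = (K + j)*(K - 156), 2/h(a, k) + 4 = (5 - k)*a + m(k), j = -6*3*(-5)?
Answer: -106667557/2401 ≈ -44426.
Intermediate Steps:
j = 90 (j = -18*(-5) = 90)
h(a, k) = 2/(-4 + a*(5 - k)) (h(a, k) = 2/(-4 + ((5 - k)*a + 0)) = 2/(-4 + (a*(5 - k) + 0)) = 2/(-4 + a*(5 - k)))
t(K) = (-156 + K)*(90 + K) (t(K) = (K + 90)*(K - 156) = (90 + K)*(-156 + K) = (-156 + K)*(90 + K))
t(h(9, 10)) - 30389 = (-14040 + (-2/(4 - 5*9 + 9*10))² - (-132)/(4 - 5*9 + 9*10)) - 30389 = (-14040 + (-2/(4 - 45 + 90))² - (-132)/(4 - 45 + 90)) - 30389 = (-14040 + (-2/49)² - (-132)/49) - 30389 = (-14040 + (-2*1/49)² - (-132)/49) - 30389 = (-14040 + (-2/49)² - 66*(-2/49)) - 30389 = (-14040 + 4/2401 + 132/49) - 30389 = -33703568/2401 - 30389 = -106667557/2401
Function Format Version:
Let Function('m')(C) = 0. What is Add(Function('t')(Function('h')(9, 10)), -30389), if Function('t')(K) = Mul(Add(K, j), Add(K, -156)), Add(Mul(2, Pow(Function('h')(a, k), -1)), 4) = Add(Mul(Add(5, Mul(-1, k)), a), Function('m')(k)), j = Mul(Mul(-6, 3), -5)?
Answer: Rational(-106667557, 2401) ≈ -44426.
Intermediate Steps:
j = 90 (j = Mul(-18, -5) = 90)
Function('h')(a, k) = Mul(2, Pow(Add(-4, Mul(a, Add(5, Mul(-1, k)))), -1)) (Function('h')(a, k) = Mul(2, Pow(Add(-4, Add(Mul(Add(5, Mul(-1, k)), a), 0)), -1)) = Mul(2, Pow(Add(-4, Add(Mul(a, Add(5, Mul(-1, k))), 0)), -1)) = Mul(2, Pow(Add(-4, Mul(a, Add(5, Mul(-1, k)))), -1)))
Function('t')(K) = Mul(Add(-156, K), Add(90, K)) (Function('t')(K) = Mul(Add(K, 90), Add(K, -156)) = Mul(Add(90, K), Add(-156, K)) = Mul(Add(-156, K), Add(90, K)))
Add(Function('t')(Function('h')(9, 10)), -30389) = Add(Add(-14040, Pow(Mul(-2, Pow(Add(4, Mul(-5, 9), Mul(9, 10)), -1)), 2), Mul(-66, Mul(-2, Pow(Add(4, Mul(-5, 9), Mul(9, 10)), -1)))), -30389) = Add(Add(-14040, Pow(Mul(-2, Pow(Add(4, -45, 90), -1)), 2), Mul(-66, Mul(-2, Pow(Add(4, -45, 90), -1)))), -30389) = Add(Add(-14040, Pow(Mul(-2, Pow(49, -1)), 2), Mul(-66, Mul(-2, Pow(49, -1)))), -30389) = Add(Add(-14040, Pow(Mul(-2, Rational(1, 49)), 2), Mul(-66, Mul(-2, Rational(1, 49)))), -30389) = Add(Add(-14040, Pow(Rational(-2, 49), 2), Mul(-66, Rational(-2, 49))), -30389) = Add(Add(-14040, Rational(4, 2401), Rational(132, 49)), -30389) = Add(Rational(-33703568, 2401), -30389) = Rational(-106667557, 2401)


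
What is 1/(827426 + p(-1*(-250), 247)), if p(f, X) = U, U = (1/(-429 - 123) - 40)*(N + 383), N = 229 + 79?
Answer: 552/441481181 ≈ 1.2503e-6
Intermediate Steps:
N = 308
U = -15257971/552 (U = (1/(-429 - 123) - 40)*(308 + 383) = (1/(-552) - 40)*691 = (-1/552 - 40)*691 = -22081/552*691 = -15257971/552 ≈ -27641.)
p(f, X) = -15257971/552
1/(827426 + p(-1*(-250), 247)) = 1/(827426 - 15257971/552) = 1/(441481181/552) = 552/441481181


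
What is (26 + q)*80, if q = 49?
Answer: 6000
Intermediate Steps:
(26 + q)*80 = (26 + 49)*80 = 75*80 = 6000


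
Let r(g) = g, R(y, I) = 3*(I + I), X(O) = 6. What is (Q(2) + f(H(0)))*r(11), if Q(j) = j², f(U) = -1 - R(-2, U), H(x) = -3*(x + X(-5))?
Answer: 1221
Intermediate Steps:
R(y, I) = 6*I (R(y, I) = 3*(2*I) = 6*I)
H(x) = -18 - 3*x (H(x) = -3*(x + 6) = -3*(6 + x) = -18 - 3*x)
f(U) = -1 - 6*U
(Q(2) + f(H(0)))*r(11) = (2² + (-1 - 6*(-18 - 3*0)))*11 = (4 + (-1 - 6*(-18 + 0)))*11 = (4 + (-1 - 6*(-18)))*11 = (4 + (-1 + 108))*11 = (4 + 107)*11 = 111*11 = 1221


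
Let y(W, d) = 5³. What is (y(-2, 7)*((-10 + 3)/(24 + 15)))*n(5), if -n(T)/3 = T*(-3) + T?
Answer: -8750/13 ≈ -673.08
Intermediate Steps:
y(W, d) = 125
n(T) = 6*T (n(T) = -3*(T*(-3) + T) = -3*(-3*T + T) = -(-6)*T = 6*T)
(y(-2, 7)*((-10 + 3)/(24 + 15)))*n(5) = (125*((-10 + 3)/(24 + 15)))*(6*5) = (125*(-7/39))*30 = -875/39*30 = -8750/13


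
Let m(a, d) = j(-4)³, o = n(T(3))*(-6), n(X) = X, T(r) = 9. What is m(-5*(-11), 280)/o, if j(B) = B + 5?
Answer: -1/54 ≈ -0.018519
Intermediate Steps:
o = -54 (o = 9*(-6) = -54)
j(B) = 5 + B
m(a, d) = 1 (m(a, d) = (5 - 4)³ = 1³ = 1)
m(-5*(-11), 280)/o = 1/(-54) = 1*(-1/54) = -1/54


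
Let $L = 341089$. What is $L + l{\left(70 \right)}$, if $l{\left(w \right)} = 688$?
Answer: $341777$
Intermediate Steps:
$L + l{\left(70 \right)} = 341089 + 688 = 341777$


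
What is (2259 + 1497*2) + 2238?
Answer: 7491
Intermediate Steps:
(2259 + 1497*2) + 2238 = (2259 + 2994) + 2238 = 5253 + 2238 = 7491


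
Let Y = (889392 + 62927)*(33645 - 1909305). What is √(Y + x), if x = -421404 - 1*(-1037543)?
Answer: I*√1786226039401 ≈ 1.3365e+6*I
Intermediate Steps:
Y = -1786226655540 (Y = 952319*(-1875660) = -1786226655540)
x = 616139 (x = -421404 + 1037543 = 616139)
√(Y + x) = √(-1786226655540 + 616139) = √(-1786226039401) = I*√1786226039401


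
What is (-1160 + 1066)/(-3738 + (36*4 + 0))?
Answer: 47/1797 ≈ 0.026155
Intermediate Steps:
(-1160 + 1066)/(-3738 + (36*4 + 0)) = -94/(-3738 + (144 + 0)) = -94/(-3738 + 144) = -94/(-3594) = -94*(-1/3594) = 47/1797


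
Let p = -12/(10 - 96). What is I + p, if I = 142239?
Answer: 6116283/43 ≈ 1.4224e+5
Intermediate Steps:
p = 6/43 (p = -12/(-86) = -12*(-1/86) = 6/43 ≈ 0.13953)
I + p = 142239 + 6/43 = 6116283/43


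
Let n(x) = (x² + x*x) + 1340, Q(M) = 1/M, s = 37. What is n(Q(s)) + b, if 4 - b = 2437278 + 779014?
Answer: -4401263810/1369 ≈ -3.2149e+6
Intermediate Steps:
b = -3216288 (b = 4 - (2437278 + 779014) = 4 - 1*3216292 = 4 - 3216292 = -3216288)
n(x) = 1340 + 2*x² (n(x) = (x² + x²) + 1340 = 2*x² + 1340 = 1340 + 2*x²)
n(Q(s)) + b = (1340 + 2*(1/37)²) - 3216288 = (1340 + 2*(1/1369)) - 3216288 = (1340 + 2/1369) - 3216288 = 1834462/1369 - 3216288 = -4401263810/1369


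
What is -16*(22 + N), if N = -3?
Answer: -304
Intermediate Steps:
-16*(22 + N) = -16*(22 - 3) = -16*19 = -304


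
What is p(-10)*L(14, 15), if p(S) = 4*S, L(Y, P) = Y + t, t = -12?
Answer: -80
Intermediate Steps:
L(Y, P) = -12 + Y (L(Y, P) = Y - 12 = -12 + Y)
p(-10)*L(14, 15) = (4*(-10))*(-12 + 14) = -40*2 = -80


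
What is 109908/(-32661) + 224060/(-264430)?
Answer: -404233290/95961647 ≈ -4.2124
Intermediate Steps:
109908/(-32661) + 224060/(-264430) = 109908*(-1/32661) + 224060*(-1/264430) = -12212/3629 - 22406/26443 = -404233290/95961647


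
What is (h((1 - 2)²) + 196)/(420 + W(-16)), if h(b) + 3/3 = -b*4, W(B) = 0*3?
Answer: 191/420 ≈ 0.45476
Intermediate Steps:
W(B) = 0
h(b) = -1 - 4*b (h(b) = -1 - b*4 = -1 - 4*b)
(h((1 - 2)²) + 196)/(420 + W(-16)) = ((-1 - 4*(1 - 2)²) + 196)/(420 + 0) = ((-1 - 4*(-1)²) + 196)/420 = ((-1 - 4*1) + 196)*(1/420) = ((-1 - 4) + 196)*(1/420) = (-5 + 196)*(1/420) = 191*(1/420) = 191/420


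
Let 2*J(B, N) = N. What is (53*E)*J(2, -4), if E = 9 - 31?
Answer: 2332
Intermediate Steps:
J(B, N) = N/2
E = -22
(53*E)*J(2, -4) = (53*(-22))*((½)*(-4)) = -1166*(-2) = 2332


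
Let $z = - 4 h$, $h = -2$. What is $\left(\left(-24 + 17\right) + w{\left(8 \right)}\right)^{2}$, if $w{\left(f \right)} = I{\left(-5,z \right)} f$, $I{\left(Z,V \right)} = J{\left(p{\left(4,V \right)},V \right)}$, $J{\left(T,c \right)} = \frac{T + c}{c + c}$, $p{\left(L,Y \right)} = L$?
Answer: $1$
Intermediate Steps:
$z = 8$ ($z = \left(-4\right) \left(-2\right) = 8$)
$J{\left(T,c \right)} = \frac{T + c}{2 c}$
$I{\left(Z,V \right)} = \frac{4 + V}{2 V}$
$w{\left(f \right)} = \frac{3 f}{4}$ ($w{\left(f \right)} = \frac{4 + 8}{2 \cdot 8} f = \frac{1}{2} \cdot \frac{1}{8} \cdot 12 f = \frac{3 f}{4}$)
$\left(\left(-24 + 17\right) + w{\left(8 \right)}\right)^{2} = \left(\left(-24 + 17\right) + \frac{3}{4} \cdot 8\right)^{2} = \left(-7 + 6\right)^{2} = \left(-1\right)^{2} = 1$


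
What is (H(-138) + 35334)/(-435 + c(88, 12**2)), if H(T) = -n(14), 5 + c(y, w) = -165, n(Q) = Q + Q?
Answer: -35306/605 ≈ -58.357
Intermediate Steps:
n(Q) = 2*Q
c(y, w) = -170 (c(y, w) = -5 - 165 = -170)
H(T) = -28 (H(T) = -2*14 = -1*28 = -28)
(H(-138) + 35334)/(-435 + c(88, 12**2)) = (-28 + 35334)/(-435 - 170) = 35306/(-605) = 35306*(-1/605) = -35306/605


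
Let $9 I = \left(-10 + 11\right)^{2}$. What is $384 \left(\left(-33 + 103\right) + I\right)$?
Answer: $\frac{80768}{3} \approx 26923.0$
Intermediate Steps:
$I = \frac{1}{9}$ ($I = \frac{\left(-10 + 11\right)^{2}}{9} = \frac{1^{2}}{9} = \frac{1}{9} \cdot 1 = \frac{1}{9} \approx 0.11111$)
$384 \left(\left(-33 + 103\right) + I\right) = 384 \left(\left(-33 + 103\right) + \frac{1}{9}\right) = 384 \left(70 + \frac{1}{9}\right) = 384 \cdot \frac{631}{9} = \frac{80768}{3}$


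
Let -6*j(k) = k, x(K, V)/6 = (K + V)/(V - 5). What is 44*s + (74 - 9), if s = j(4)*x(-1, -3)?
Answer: -23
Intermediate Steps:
x(K, V) = 6*(K + V)/(-5 + V) (x(K, V) = 6*((K + V)/(V - 5)) = 6*((K + V)/(-5 + V)) = 6*(K + V)/(-5 + V))
j(k) = -k/6
s = -2 (s = (-1/6*4)*(6*(-1 - 3)/(-5 - 3)) = -4*(-4)/(-8) = -4*(-1)*(-4)/8 = -2/3*3 = -2)
44*s + (74 - 9) = 44*(-2) + (74 - 9) = -88 + 65 = -23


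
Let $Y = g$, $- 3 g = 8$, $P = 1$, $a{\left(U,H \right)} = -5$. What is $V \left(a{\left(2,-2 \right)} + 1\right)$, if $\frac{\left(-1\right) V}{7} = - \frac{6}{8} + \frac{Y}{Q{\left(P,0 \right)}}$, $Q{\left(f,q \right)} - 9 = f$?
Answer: $- \frac{427}{15} \approx -28.467$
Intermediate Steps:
$Q{\left(f,q \right)} = 9 + f$
$g = - \frac{8}{3}$ ($g = \left(- \frac{1}{3}\right) 8 = - \frac{8}{3} \approx -2.6667$)
$Y = - \frac{8}{3} \approx -2.6667$
$V = \frac{427}{60}$ ($V = - 7 \left(- \frac{6}{8} - \frac{8}{3 \left(9 + 1\right)}\right) = - 7 \left(\left(-6\right) \frac{1}{8} - \frac{8}{3 \cdot 10}\right) = - 7 \left(- \frac{3}{4} - \frac{4}{15}\right) = \left(-7\right) \left(- \frac{61}{60}\right) = \frac{427}{60} \approx 7.1167$)
$V \left(a{\left(2,-2 \right)} + 1\right) = \frac{427 \left(-5 + 1\right)}{60} = \frac{427}{60} \left(-4\right) = - \frac{427}{15}$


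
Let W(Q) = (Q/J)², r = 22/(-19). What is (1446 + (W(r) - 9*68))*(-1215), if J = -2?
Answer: -365951925/361 ≈ -1.0137e+6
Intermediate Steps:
r = -22/19 (r = 22*(-1/19) = -22/19 ≈ -1.1579)
W(Q) = Q²/4 (W(Q) = (Q/(-2))² = (Q*(-½))² = (-Q/2)² = Q²/4)
(1446 + (W(r) - 9*68))*(-1215) = (1446 + ((-22/19)²/4 - 9*68))*(-1215) = (1446 + ((¼)*(484/361) - 1*612))*(-1215) = (1446 + (121/361 - 612))*(-1215) = (1446 - 220811/361)*(-1215) = (301195/361)*(-1215) = -365951925/361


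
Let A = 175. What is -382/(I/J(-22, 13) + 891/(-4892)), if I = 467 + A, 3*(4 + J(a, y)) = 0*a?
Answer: 1868744/786057 ≈ 2.3774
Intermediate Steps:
J(a, y) = -4 (J(a, y) = -4 + (0*a)/3 = -4 + (⅓)*0 = -4 + 0 = -4)
I = 642 (I = 467 + 175 = 642)
-382/(I/J(-22, 13) + 891/(-4892)) = -382/(642/(-4) + 891/(-4892)) = -382/(642*(-¼) + 891*(-1/4892)) = -382/(-321/2 - 891/4892) = -382/(-786057/4892) = -382*(-4892/786057) = 1868744/786057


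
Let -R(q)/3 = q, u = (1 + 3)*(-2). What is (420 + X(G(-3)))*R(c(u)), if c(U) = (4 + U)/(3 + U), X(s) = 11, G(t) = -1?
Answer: -5172/5 ≈ -1034.4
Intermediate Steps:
u = -8 (u = 4*(-2) = -8)
c(U) = (4 + U)/(3 + U)
R(q) = -3*q
(420 + X(G(-3)))*R(c(u)) = (420 + 11)*(-3*(4 - 8)/(3 - 8)) = 431*(-3*(-4)/(-5)) = 431*(-(-3)*(-4)/5) = 431*(-3*⅘) = 431*(-12/5) = -5172/5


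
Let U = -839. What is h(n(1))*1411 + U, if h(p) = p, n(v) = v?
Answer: 572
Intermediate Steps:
h(n(1))*1411 + U = 1*1411 - 839 = 1411 - 839 = 572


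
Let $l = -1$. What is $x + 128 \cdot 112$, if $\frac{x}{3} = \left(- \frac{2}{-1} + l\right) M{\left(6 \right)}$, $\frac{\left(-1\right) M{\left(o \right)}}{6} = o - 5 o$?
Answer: $14768$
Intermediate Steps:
$M{\left(o \right)} = 24 o$ ($M{\left(o \right)} = - 6 \left(o - 5 o\right) = - 6 \left(- 4 o\right) = 24 o$)
$x = 432$ ($x = 3 \left(- \frac{2}{-1} - 1\right) 24 \cdot 6 = 3 \left(\left(-2\right) \left(-1\right) - 1\right) 144 = 3 \left(2 - 1\right) 144 = 3 \cdot 1 \cdot 144 = 3 \cdot 144 = 432$)
$x + 128 \cdot 112 = 432 + 128 \cdot 112 = 432 + 14336 = 14768$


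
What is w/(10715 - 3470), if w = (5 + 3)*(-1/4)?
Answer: -2/7245 ≈ -0.00027605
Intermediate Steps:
w = -2 (w = 8*(-1*1/4) = 8*(-1/4) = -2)
w/(10715 - 3470) = -2/(10715 - 3470) = -2/7245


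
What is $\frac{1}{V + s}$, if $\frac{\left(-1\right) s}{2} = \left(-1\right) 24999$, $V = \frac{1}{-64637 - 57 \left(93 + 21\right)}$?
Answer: $\frac{71135}{3556607729} \approx 2.0001 \cdot 10^{-5}$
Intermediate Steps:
$V = - \frac{1}{71135}$ ($V = \frac{1}{-64637 - 6498} = \frac{1}{-71135} = - \frac{1}{71135} \approx -1.4058 \cdot 10^{-5}$)
$s = 49998$ ($s = - 2 \left(\left(-1\right) 24999\right) = \left(-2\right) \left(-24999\right) = 49998$)
$\frac{1}{V + s} = \frac{1}{- \frac{1}{71135} + 49998} = \frac{1}{\frac{3556607729}{71135}} = \frac{71135}{3556607729}$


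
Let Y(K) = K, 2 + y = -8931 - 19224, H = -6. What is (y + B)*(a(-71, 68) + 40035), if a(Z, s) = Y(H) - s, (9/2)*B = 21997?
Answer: -8368592659/9 ≈ -9.2984e+8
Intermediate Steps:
B = 43994/9 (B = (2/9)*21997 = 43994/9 ≈ 4888.2)
y = -28157 (y = -2 + (-8931 - 19224) = -2 - 28155 = -28157)
a(Z, s) = -6 - s
(y + B)*(a(-71, 68) + 40035) = (-28157 + 43994/9)*((-6 - 1*68) + 40035) = -209419*((-6 - 68) + 40035)/9 = -209419*(-74 + 40035)/9 = -209419/9*39961 = -8368592659/9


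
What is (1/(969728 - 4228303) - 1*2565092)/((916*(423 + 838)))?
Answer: -8358544663901/3763901776700 ≈ -2.2207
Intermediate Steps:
(1/(969728 - 4228303) - 1*2565092)/((916*(423 + 838))) = (1/(-3258575) - 2565092)/((916*1261)) = (-1/3258575 - 2565092)/1155076 = -8358544663901/3258575*1/1155076 = -8358544663901/3763901776700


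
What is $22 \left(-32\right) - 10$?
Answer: $-714$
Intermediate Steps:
$22 \left(-32\right) - 10 = -704 - 10 = -714$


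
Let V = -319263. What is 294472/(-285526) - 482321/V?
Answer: 3121512265/6511277667 ≈ 0.47940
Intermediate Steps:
294472/(-285526) - 482321/V = 294472/(-285526) - 482321/(-319263) = 294472*(-1/285526) - 482321*(-1/319263) = -147236/142763 + 68903/45609 = 3121512265/6511277667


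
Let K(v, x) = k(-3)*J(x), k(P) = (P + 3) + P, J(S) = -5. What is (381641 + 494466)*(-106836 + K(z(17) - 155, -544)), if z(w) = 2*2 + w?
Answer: -93586625847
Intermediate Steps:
k(P) = 3 + 2*P (k(P) = (3 + P) + P = 3 + 2*P)
z(w) = 4 + w
K(v, x) = 15 (K(v, x) = (3 + 2*(-3))*(-5) = (3 - 6)*(-5) = -3*(-5) = 15)
(381641 + 494466)*(-106836 + K(z(17) - 155, -544)) = (381641 + 494466)*(-106836 + 15) = 876107*(-106821) = -93586625847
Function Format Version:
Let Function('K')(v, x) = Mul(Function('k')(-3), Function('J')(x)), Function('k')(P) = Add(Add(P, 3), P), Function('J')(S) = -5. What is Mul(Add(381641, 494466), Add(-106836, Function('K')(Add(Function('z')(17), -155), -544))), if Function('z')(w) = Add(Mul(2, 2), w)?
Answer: -93586625847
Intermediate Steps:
Function('k')(P) = Add(3, Mul(2, P)) (Function('k')(P) = Add(Add(3, P), P) = Add(3, Mul(2, P)))
Function('z')(w) = Add(4, w)
Function('K')(v, x) = 15 (Function('K')(v, x) = Mul(Add(3, Mul(2, -3)), -5) = Mul(Add(3, -6), -5) = Mul(-3, -5) = 15)
Mul(Add(381641, 494466), Add(-106836, Function('K')(Add(Function('z')(17), -155), -544))) = Mul(Add(381641, 494466), Add(-106836, 15)) = Mul(876107, -106821) = -93586625847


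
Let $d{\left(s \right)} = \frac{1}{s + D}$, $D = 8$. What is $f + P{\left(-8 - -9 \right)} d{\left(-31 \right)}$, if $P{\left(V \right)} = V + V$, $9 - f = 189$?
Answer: $- \frac{4142}{23} \approx -180.09$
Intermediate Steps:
$f = -180$ ($f = 9 - 189 = -180$)
$d{\left(s \right)} = \frac{1}{8 + s}$ ($d{\left(s \right)} = \frac{1}{s + 8} = \frac{1}{8 + s}$)
$P{\left(V \right)} = 2 V$
$f + P{\left(-8 - -9 \right)} d{\left(-31 \right)} = -180 + \frac{2 \left(-8 - -9\right)}{8 - 31} = -180 + \frac{2 \left(-8 + 9\right)}{-23} = -180 + 2 \cdot 1 \left(- \frac{1}{23}\right) = -180 + 2 \left(- \frac{1}{23}\right) = -180 - \frac{2}{23} = - \frac{4142}{23}$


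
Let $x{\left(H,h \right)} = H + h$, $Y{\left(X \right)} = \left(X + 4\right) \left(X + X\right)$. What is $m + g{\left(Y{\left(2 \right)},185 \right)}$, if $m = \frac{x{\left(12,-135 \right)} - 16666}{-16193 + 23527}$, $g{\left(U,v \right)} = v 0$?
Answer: $- \frac{16789}{7334} \approx -2.2892$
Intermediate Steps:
$Y{\left(X \right)} = 2 X \left(4 + X\right)$ ($Y{\left(X \right)} = \left(4 + X\right) 2 X = 2 X \left(4 + X\right)$)
$g{\left(U,v \right)} = 0$
$m = - \frac{16789}{7334}$ ($m = \frac{\left(12 - 135\right) - 16666}{-16193 + 23527} = \frac{-123 - 16666}{7334} = \left(-16789\right) \frac{1}{7334} = - \frac{16789}{7334} \approx -2.2892$)
$m + g{\left(Y{\left(2 \right)},185 \right)} = - \frac{16789}{7334} + 0 = - \frac{16789}{7334}$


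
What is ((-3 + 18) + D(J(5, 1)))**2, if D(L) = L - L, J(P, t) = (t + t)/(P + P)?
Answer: 225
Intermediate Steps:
J(P, t) = t/P (J(P, t) = (2*t)/((2*P)) = (2*t)*(1/(2*P)) = t/P)
D(L) = 0
((-3 + 18) + D(J(5, 1)))**2 = ((-3 + 18) + 0)**2 = (15 + 0)**2 = 15**2 = 225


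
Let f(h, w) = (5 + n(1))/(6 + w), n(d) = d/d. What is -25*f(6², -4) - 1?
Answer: -76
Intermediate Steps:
n(d) = 1
f(h, w) = 6/(6 + w) (f(h, w) = (5 + 1)/(6 + w) = 6/(6 + w))
-25*f(6², -4) - 1 = -150/(6 - 4) - 1 = -150/2 - 1 = -25*3 - 1 = -75 - 1 = -76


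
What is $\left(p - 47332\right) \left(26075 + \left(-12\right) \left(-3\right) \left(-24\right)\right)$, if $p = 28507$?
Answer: $-474597075$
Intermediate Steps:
$\left(p - 47332\right) \left(26075 + \left(-12\right) \left(-3\right) \left(-24\right)\right) = \left(28507 - 47332\right) \left(26075 + \left(-12\right) \left(-3\right) \left(-24\right)\right) = - 18825 \left(26075 + 36 \left(-24\right)\right) = - 18825 \left(26075 - 864\right) = \left(-18825\right) 25211 = -474597075$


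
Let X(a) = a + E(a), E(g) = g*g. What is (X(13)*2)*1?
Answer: 364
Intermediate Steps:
E(g) = g**2
X(a) = a + a**2
(X(13)*2)*1 = ((13*(1 + 13))*2)*1 = ((13*14)*2)*1 = (182*2)*1 = 364*1 = 364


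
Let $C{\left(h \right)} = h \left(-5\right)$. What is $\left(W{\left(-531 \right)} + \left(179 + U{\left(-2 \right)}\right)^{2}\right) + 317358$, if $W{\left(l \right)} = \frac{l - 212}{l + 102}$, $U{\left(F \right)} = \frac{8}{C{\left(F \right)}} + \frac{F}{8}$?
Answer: $\frac{59991005549}{171600} \approx 3.496 \cdot 10^{5}$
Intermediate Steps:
$C{\left(h \right)} = - 5 h$
$U{\left(F \right)} = - \frac{8}{5 F} + \frac{F}{8}$ ($U{\left(F \right)} = \frac{8}{\left(-5\right) F} + \frac{F}{8} = 8 \left(- \frac{1}{5 F}\right) + F \frac{1}{8} = - \frac{8}{5 F} + \frac{F}{8}$)
$W{\left(l \right)} = \frac{-212 + l}{102 + l}$
$\left(W{\left(-531 \right)} + \left(179 + U{\left(-2 \right)}\right)^{2}\right) + 317358 = \left(\frac{-212 - 531}{102 - 531} + \left(179 + \left(- \frac{8}{5 \left(-2\right)} + \frac{1}{8} \left(-2\right)\right)\right)^{2}\right) + 317358 = \left(\frac{1}{-429} \left(-743\right) + \left(179 - - \frac{11}{20}\right)^{2}\right) + 317358 = \left(\left(- \frac{1}{429}\right) \left(-743\right) + \left(179 + \left(\frac{4}{5} - \frac{1}{4}\right)\right)^{2}\right) + 317358 = \left(\frac{743}{429} + \left(179 + \frac{11}{20}\right)^{2}\right) + 317358 = \left(\frac{743}{429} + \left(\frac{3591}{20}\right)^{2}\right) + 317358 = \left(\frac{743}{429} + \frac{12895281}{400}\right) + 317358 = \frac{5532372749}{171600} + 317358 = \frac{59991005549}{171600}$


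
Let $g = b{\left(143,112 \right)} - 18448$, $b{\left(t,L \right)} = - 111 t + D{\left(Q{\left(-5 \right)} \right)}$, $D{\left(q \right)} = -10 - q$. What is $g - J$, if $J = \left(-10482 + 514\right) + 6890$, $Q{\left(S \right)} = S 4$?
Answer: $-31233$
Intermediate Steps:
$Q{\left(S \right)} = 4 S$
$b{\left(t,L \right)} = 10 - 111 t$ ($b{\left(t,L \right)} = - 111 t - \left(10 + 4 \left(-5\right)\right) = - 111 t - -10 = - 111 t + \left(-10 + 20\right) = - 111 t + 10 = 10 - 111 t$)
$J = -3078$ ($J = -9968 + 6890 = -3078$)
$g = -34311$ ($g = \left(10 - 15873\right) - 18448 = -15863 - 18448 = -34311$)
$g - J = -34311 - -3078 = -34311 + 3078 = -31233$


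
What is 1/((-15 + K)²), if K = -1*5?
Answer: 1/400 ≈ 0.0025000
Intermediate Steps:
K = -5
1/((-15 + K)²) = 1/((-15 - 5)²) = 1/((-20)²) = 1/400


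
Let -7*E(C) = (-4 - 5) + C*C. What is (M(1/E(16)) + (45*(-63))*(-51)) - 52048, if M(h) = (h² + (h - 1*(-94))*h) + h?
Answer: 5645425676/61009 ≈ 92534.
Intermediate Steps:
E(C) = 9/7 - C²/7 (E(C) = -((-4 - 5) + C*C)/7 = -(-9 + C²)/7 = 9/7 - C²/7)
M(h) = h + h² + h*(94 + h) (M(h) = (h² + (h + 94)*h) + h = (h² + (94 + h)*h) + h = (h² + h*(94 + h)) + h = h + h² + h*(94 + h))
(M(1/E(16)) + (45*(-63))*(-51)) - 52048 = ((95 + 2/(9/7 - ⅐*16²))/(9/7 - ⅐*16²) + (45*(-63))*(-51)) - 52048 = ((95 + 2/(9/7 - ⅐*256))/(9/7 - ⅐*256) - 2835*(-51)) - 52048 = ((95 + 2/(9/7 - 256/7))/(9/7 - 256/7) + 144585) - 52048 = ((95 + 2/(-247/7))/(-247/7) + 144585) - 52048 = (-7*(95 + 2*(-7/247))/247 + 144585) - 52048 = (-7*(95 - 14/247)/247 + 144585) - 52048 = (-7/247*23451/247 + 144585) - 52048 = (-164157/61009 + 144585) - 52048 = 8820822108/61009 - 52048 = 5645425676/61009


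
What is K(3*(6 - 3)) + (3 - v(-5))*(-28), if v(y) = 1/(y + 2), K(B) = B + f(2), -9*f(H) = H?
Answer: -761/9 ≈ -84.556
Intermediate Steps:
f(H) = -H/9
K(B) = -2/9 + B (K(B) = B - 1/9*2 = B - 2/9 = -2/9 + B)
v(y) = 1/(2 + y)
K(3*(6 - 3)) + (3 - v(-5))*(-28) = (-2/9 + 3*(6 - 3)) + (3 - 1/(2 - 5))*(-28) = (-2/9 + 3*3) + (3 - 1/(-3))*(-28) = (-2/9 + 9) + (3 - 1*(-1/3))*(-28) = 79/9 + (3 + 1/3)*(-28) = 79/9 + (10/3)*(-28) = 79/9 - 280/3 = -761/9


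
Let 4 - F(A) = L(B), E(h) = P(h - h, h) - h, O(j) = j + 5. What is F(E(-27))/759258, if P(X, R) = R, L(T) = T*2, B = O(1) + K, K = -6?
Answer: 2/379629 ≈ 5.2683e-6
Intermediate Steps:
O(j) = 5 + j
B = 0 (B = (5 + 1) - 6 = 6 - 6 = 0)
L(T) = 2*T
E(h) = 0 (E(h) = h - h = 0)
F(A) = 4 (F(A) = 4 - 2*0 = 4 - 1*0 = 4 + 0 = 4)
F(E(-27))/759258 = 4/759258 = 4*(1/759258) = 2/379629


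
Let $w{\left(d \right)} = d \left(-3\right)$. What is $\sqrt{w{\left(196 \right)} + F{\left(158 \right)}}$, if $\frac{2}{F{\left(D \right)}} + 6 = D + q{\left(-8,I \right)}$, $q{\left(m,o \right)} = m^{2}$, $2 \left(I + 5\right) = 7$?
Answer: $\frac{i \sqrt{190509}}{18} \approx 24.249 i$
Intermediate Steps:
$I = - \frac{3}{2}$ ($I = -5 + \frac{1}{2} \cdot 7 = -5 + \frac{7}{2} = - \frac{3}{2} \approx -1.5$)
$w{\left(d \right)} = - 3 d$
$F{\left(D \right)} = \frac{2}{58 + D}$ ($F{\left(D \right)} = \frac{2}{-6 + \left(D + \left(-8\right)^{2}\right)} = \frac{2}{-6 + \left(D + 64\right)} = \frac{2}{-6 + \left(64 + D\right)} = \frac{2}{58 + D}$)
$\sqrt{w{\left(196 \right)} + F{\left(158 \right)}} = \sqrt{\left(-3\right) 196 + \frac{2}{58 + 158}} = \sqrt{-588 + \frac{2}{216}} = \sqrt{-588 + 2 \cdot \frac{1}{216}} = \sqrt{-588 + \frac{1}{108}} = \sqrt{- \frac{63503}{108}} = \frac{i \sqrt{190509}}{18}$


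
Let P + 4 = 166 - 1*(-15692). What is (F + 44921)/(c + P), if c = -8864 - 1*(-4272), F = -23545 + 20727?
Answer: 42103/11262 ≈ 3.7385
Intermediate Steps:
F = -2818
P = 15854 (P = -4 + (166 - 1*(-15692)) = -4 + (166 + 15692) = -4 + 15858 = 15854)
c = -4592 (c = -8864 + 4272 = -4592)
(F + 44921)/(c + P) = (-2818 + 44921)/(-4592 + 15854) = 42103/11262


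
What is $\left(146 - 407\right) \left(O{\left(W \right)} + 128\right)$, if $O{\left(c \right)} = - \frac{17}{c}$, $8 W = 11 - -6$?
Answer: $-31320$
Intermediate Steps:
$W = \frac{17}{8}$ ($W = \frac{11 - -6}{8} = \frac{11 + 6}{8} = \frac{1}{8} \cdot 17 = \frac{17}{8} \approx 2.125$)
$O{\left(c \right)} = - \frac{17}{c}$
$\left(146 - 407\right) \left(O{\left(W \right)} + 128\right) = \left(146 - 407\right) \left(- \frac{17}{\frac{17}{8}} + 128\right) = - 261 \left(\left(-17\right) \frac{8}{17} + 128\right) = - 261 \left(-8 + 128\right) = \left(-261\right) 120 = -31320$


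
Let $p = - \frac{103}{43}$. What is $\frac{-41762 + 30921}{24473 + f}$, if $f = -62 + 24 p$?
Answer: $- \frac{466163}{1047201} \approx -0.44515$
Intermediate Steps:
$p = - \frac{103}{43}$ ($p = \left(-103\right) \frac{1}{43} = - \frac{103}{43} \approx -2.3953$)
$f = - \frac{5138}{43}$ ($f = -62 + 24 \left(- \frac{103}{43}\right) = -62 - \frac{2472}{43} = - \frac{5138}{43} \approx -119.49$)
$\frac{-41762 + 30921}{24473 + f} = \frac{-41762 + 30921}{24473 - \frac{5138}{43}} = - \frac{10841}{\frac{1047201}{43}} = \left(-10841\right) \frac{43}{1047201} = - \frac{466163}{1047201}$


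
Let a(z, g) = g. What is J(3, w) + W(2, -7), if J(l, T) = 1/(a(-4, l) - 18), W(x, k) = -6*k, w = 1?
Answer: 629/15 ≈ 41.933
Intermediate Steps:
J(l, T) = 1/(-18 + l) (J(l, T) = 1/(l - 18) = 1/(-18 + l))
J(3, w) + W(2, -7) = 1/(-18 + 3) - 6*(-7) = 1/(-15) + 42 = -1/15 + 42 = 629/15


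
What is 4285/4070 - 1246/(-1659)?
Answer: 348001/192918 ≈ 1.8039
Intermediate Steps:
4285/4070 - 1246/(-1659) = 4285*(1/4070) - 1246*(-1/1659) = 857/814 + 178/237 = 348001/192918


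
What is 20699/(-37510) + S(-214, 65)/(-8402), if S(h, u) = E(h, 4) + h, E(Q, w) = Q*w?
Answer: -66888649/157579510 ≈ -0.42448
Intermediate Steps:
S(h, u) = 5*h (S(h, u) = h*4 + h = 4*h + h = 5*h)
20699/(-37510) + S(-214, 65)/(-8402) = 20699/(-37510) + (5*(-214))/(-8402) = 20699*(-1/37510) - 1070*(-1/8402) = -20699/37510 + 535/4201 = -66888649/157579510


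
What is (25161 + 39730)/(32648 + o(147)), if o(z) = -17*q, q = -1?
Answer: 64891/32665 ≈ 1.9866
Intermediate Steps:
o(z) = 17 (o(z) = -17*(-1) = 17)
(25161 + 39730)/(32648 + o(147)) = (25161 + 39730)/(32648 + 17) = 64891/32665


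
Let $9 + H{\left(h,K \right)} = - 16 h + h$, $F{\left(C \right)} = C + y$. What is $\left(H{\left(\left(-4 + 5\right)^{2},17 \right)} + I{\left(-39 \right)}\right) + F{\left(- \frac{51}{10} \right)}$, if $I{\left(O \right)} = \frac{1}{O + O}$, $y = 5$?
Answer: $- \frac{4702}{195} \approx -24.113$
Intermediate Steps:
$F{\left(C \right)} = 5 + C$ ($F{\left(C \right)} = C + 5 = 5 + C$)
$H{\left(h,K \right)} = -9 - 15 h$ ($H{\left(h,K \right)} = -9 + \left(- 16 h + h\right) = -9 - 15 h$)
$I{\left(O \right)} = \frac{1}{2 O}$
$\left(H{\left(\left(-4 + 5\right)^{2},17 \right)} + I{\left(-39 \right)}\right) + F{\left(- \frac{51}{10} \right)} = \left(\left(-9 - 15 \left(-4 + 5\right)^{2}\right) + \frac{1}{2 \left(-39\right)}\right) + \left(5 - \frac{51}{10}\right) = \left(\left(-9 - 15 \cdot 1^{2}\right) + \frac{1}{2} \left(- \frac{1}{39}\right)\right) + \left(5 - \frac{51}{10}\right) = \left(\left(-9 - 15\right) - \frac{1}{78}\right) + \left(5 - \frac{51}{10}\right) = \left(\left(-9 - 15\right) - \frac{1}{78}\right) - \frac{1}{10} = \left(-24 - \frac{1}{78}\right) - \frac{1}{10} = - \frac{1873}{78} - \frac{1}{10} = - \frac{4702}{195}$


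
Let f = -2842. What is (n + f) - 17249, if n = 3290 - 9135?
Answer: -25936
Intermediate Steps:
n = -5845
(n + f) - 17249 = (-5845 - 2842) - 17249 = -8687 - 17249 = -25936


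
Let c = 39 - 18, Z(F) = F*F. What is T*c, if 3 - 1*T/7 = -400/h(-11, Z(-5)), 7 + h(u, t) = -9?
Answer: -3234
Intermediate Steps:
Z(F) = F**2
h(u, t) = -16 (h(u, t) = -7 - 9 = -16)
c = 21
T = -154 (T = 21 - (-2800)/(-16) = 21 - (-2800)*(-1)/16 = 21 - 7*25 = 21 - 175 = -154)
T*c = -154*21 = -3234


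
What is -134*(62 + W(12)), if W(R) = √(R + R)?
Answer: -8308 - 268*√6 ≈ -8964.5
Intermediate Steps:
W(R) = √2*√R (W(R) = √(2*R) = √2*√R)
-134*(62 + W(12)) = -134*(62 + √2*√12) = -134*(62 + √2*(2*√3)) = -134*(62 + 2*√6) = -8308 - 268*√6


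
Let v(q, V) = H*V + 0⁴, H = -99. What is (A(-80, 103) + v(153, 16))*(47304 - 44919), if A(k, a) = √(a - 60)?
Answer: -3777840 + 2385*√43 ≈ -3.7622e+6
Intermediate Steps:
A(k, a) = √(-60 + a)
v(q, V) = -99*V (v(q, V) = -99*V + 0⁴ = -99*V + 0 = -99*V)
(A(-80, 103) + v(153, 16))*(47304 - 44919) = (√(-60 + 103) - 99*16)*(47304 - 44919) = (√43 - 1584)*2385 = (-1584 + √43)*2385 = -3777840 + 2385*√43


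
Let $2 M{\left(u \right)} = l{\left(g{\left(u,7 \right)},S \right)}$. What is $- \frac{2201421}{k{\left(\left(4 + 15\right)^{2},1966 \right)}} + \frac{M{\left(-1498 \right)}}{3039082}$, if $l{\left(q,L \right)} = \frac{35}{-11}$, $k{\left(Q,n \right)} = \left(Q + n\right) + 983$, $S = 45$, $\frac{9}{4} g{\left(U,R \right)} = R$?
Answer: $- \frac{73593288348667}{110652975620} \approx -665.08$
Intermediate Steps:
$g{\left(U,R \right)} = \frac{4 R}{9}$
$k{\left(Q,n \right)} = 983 + Q + n$
$l{\left(q,L \right)} = - \frac{35}{11}$ ($l{\left(q,L \right)} = 35 \left(- \frac{1}{11}\right) = - \frac{35}{11}$)
$M{\left(u \right)} = - \frac{35}{22}$ ($M{\left(u \right)} = \frac{1}{2} \left(- \frac{35}{11}\right) = - \frac{35}{22}$)
$- \frac{2201421}{k{\left(\left(4 + 15\right)^{2},1966 \right)}} + \frac{M{\left(-1498 \right)}}{3039082} = - \frac{2201421}{983 + \left(4 + 15\right)^{2} + 1966} - \frac{35}{22 \cdot 3039082} = - \frac{2201421}{983 + 19^{2} + 1966} - \frac{35}{66859804} = - \frac{2201421}{983 + 361 + 1966} - \frac{35}{66859804} = - \frac{2201421}{3310} - \frac{35}{66859804} = - \frac{73593288348667}{110652975620}$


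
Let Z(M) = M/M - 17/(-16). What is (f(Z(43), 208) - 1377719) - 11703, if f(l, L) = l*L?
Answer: -1388993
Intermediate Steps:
Z(M) = 33/16 (Z(M) = 1 - 17*(-1/16) = 1 + 17/16 = 33/16)
f(l, L) = L*l
(f(Z(43), 208) - 1377719) - 11703 = (208*(33/16) - 1377719) - 11703 = (429 - 1377719) - 11703 = -1377290 - 11703 = -1388993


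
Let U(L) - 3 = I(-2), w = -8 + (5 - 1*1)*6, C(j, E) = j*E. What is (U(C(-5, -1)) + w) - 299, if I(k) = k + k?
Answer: -284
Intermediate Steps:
C(j, E) = E*j
I(k) = 2*k
w = 16 (w = -8 + (5 - 1)*6 = -8 + 4*6 = -8 + 24 = 16)
U(L) = -1 (U(L) = 3 + 2*(-2) = 3 - 4 = -1)
(U(C(-5, -1)) + w) - 299 = (-1 + 16) - 299 = 15 - 299 = -284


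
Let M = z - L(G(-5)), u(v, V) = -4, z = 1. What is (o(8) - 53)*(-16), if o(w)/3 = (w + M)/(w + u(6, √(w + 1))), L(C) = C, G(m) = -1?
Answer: 728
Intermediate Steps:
M = 2 (M = 1 - 1*(-1) = 1 + 1 = 2)
o(w) = 3*(2 + w)/(-4 + w) (o(w) = 3*((w + 2)/(w - 4)) = 3*((2 + w)/(-4 + w)) = 3*(2 + w)/(-4 + w))
(o(8) - 53)*(-16) = (3*(2 + 8)/(-4 + 8) - 53)*(-16) = (3*10/4 - 53)*(-16) = (3*(¼)*10 - 53)*(-16) = (15/2 - 53)*(-16) = -91/2*(-16) = 728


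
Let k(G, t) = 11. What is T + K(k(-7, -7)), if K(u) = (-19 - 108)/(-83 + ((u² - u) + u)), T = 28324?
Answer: 1076185/38 ≈ 28321.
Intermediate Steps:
K(u) = -127/(-83 + u²)
T + K(k(-7, -7)) = 28324 - 127/(-83 + 11²) = 28324 - 127/(-83 + 121) = 28324 - 127/38 = 1076185/38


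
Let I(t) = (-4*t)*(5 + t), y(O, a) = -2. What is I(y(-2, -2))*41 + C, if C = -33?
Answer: 951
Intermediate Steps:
I(t) = -4*t*(5 + t)
I(y(-2, -2))*41 + C = -4*(-2)*(5 - 2)*41 - 33 = -4*(-2)*3*41 - 33 = 24*41 - 33 = 984 - 33 = 951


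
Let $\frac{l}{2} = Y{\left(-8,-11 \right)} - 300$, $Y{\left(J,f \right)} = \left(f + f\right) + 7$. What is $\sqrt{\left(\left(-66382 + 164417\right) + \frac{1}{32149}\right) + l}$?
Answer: $\frac{\sqrt{100673736600554}}{32149} \approx 312.1$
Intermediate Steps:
$Y{\left(J,f \right)} = 7 + 2 f$ ($Y{\left(J,f \right)} = 2 f + 7 = 7 + 2 f$)
$l = -630$ ($l = 2 \left(\left(7 + 2 \left(-11\right)\right) - 300\right) = 2 \left(\left(7 - 22\right) - 300\right) = 2 \left(-15 - 300\right) = 2 \left(-315\right) = -630$)
$\sqrt{\left(\left(-66382 + 164417\right) + \frac{1}{32149}\right) + l} = \sqrt{\left(\left(-66382 + 164417\right) + \frac{1}{32149}\right) - 630} = \sqrt{\left(98035 + \frac{1}{32149}\right) - 630} = \sqrt{\frac{3151727216}{32149} - 630} = \sqrt{\frac{3131473346}{32149}} = \frac{\sqrt{100673736600554}}{32149}$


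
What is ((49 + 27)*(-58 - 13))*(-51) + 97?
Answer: 275293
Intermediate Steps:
((49 + 27)*(-58 - 13))*(-51) + 97 = (76*(-71))*(-51) + 97 = -5396*(-51) + 97 = 275196 + 97 = 275293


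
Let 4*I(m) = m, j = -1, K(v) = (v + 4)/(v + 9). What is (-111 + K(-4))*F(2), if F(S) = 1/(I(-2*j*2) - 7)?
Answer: 37/2 ≈ 18.500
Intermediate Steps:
K(v) = (4 + v)/(9 + v)
I(m) = m/4
F(S) = -⅙ (F(S) = 1/((-2*(-1)*2)/4 - 7) = 1/((2*2)/4 - 7) = 1/((¼)*4 - 7) = 1/(1 - 7) = 1/(-6) = -⅙)
(-111 + K(-4))*F(2) = (-111 + (4 - 4)/(9 - 4))*(-⅙) = (-111 + 0/5)*(-⅙) = (-111 + (⅕)*0)*(-⅙) = (-111 + 0)*(-⅙) = -111*(-⅙) = 37/2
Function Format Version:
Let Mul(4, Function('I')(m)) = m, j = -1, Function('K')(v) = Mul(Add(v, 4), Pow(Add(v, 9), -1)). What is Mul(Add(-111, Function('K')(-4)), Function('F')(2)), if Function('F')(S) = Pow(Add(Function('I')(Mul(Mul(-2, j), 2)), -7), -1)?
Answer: Rational(37, 2) ≈ 18.500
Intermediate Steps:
Function('K')(v) = Mul(Pow(Add(9, v), -1), Add(4, v)) (Function('K')(v) = Mul(Add(4, v), Pow(Add(9, v), -1)) = Mul(Pow(Add(9, v), -1), Add(4, v)))
Function('I')(m) = Mul(Rational(1, 4), m)
Function('F')(S) = Rational(-1, 6) (Function('F')(S) = Pow(Add(Mul(Rational(1, 4), Mul(Mul(-2, -1), 2)), -7), -1) = Pow(Add(Mul(Rational(1, 4), Mul(2, 2)), -7), -1) = Pow(Add(Mul(Rational(1, 4), 4), -7), -1) = Pow(Add(1, -7), -1) = Pow(-6, -1) = Rational(-1, 6))
Mul(Add(-111, Function('K')(-4)), Function('F')(2)) = Mul(Add(-111, Mul(Pow(Add(9, -4), -1), Add(4, -4))), Rational(-1, 6)) = Mul(Add(-111, Mul(Pow(5, -1), 0)), Rational(-1, 6)) = Mul(Add(-111, Mul(Rational(1, 5), 0)), Rational(-1, 6)) = Mul(Add(-111, 0), Rational(-1, 6)) = Mul(-111, Rational(-1, 6)) = Rational(37, 2)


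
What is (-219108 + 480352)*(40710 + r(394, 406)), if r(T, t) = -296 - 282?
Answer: 10484244208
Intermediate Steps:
r(T, t) = -578
(-219108 + 480352)*(40710 + r(394, 406)) = (-219108 + 480352)*(40710 - 578) = 261244*40132 = 10484244208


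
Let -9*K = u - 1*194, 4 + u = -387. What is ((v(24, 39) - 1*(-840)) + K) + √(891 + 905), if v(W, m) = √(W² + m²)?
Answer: 905 + 2*√449 + 3*√233 ≈ 993.17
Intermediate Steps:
u = -391 (u = -4 - 387 = -391)
K = 65 (K = -(-391 - 1*194)/9 = -(-391 - 194)/9 = -⅑*(-585) = 65)
((v(24, 39) - 1*(-840)) + K) + √(891 + 905) = ((√(24² + 39²) - 1*(-840)) + 65) + √(891 + 905) = ((√(576 + 1521) + 840) + 65) + √1796 = ((√2097 + 840) + 65) + 2*√449 = ((3*√233 + 840) + 65) + 2*√449 = ((840 + 3*√233) + 65) + 2*√449 = (905 + 3*√233) + 2*√449 = 905 + 2*√449 + 3*√233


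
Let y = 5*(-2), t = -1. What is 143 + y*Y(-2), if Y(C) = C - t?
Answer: 153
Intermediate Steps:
Y(C) = 1 + C (Y(C) = C - 1*(-1) = C + 1 = 1 + C)
y = -10
143 + y*Y(-2) = 143 - 10*(1 - 2) = 143 - 10*(-1) = 143 + 10 = 153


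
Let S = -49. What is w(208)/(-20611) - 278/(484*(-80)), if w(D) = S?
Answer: 3813569/399028960 ≈ 0.0095571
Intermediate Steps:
w(D) = -49
w(208)/(-20611) - 278/(484*(-80)) = -49/(-20611) - 278/(484*(-80)) = -49*(-1/20611) - 278/(-38720) = 49/20611 - 278*(-1/38720) = 49/20611 + 139/19360 = 3813569/399028960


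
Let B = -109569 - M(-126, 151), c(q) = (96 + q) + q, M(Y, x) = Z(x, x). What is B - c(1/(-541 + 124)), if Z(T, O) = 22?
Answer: -45739477/417 ≈ -1.0969e+5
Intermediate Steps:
M(Y, x) = 22
c(q) = 96 + 2*q
B = -109591 (B = -109569 - 1*22 = -109569 - 22 = -109591)
B - c(1/(-541 + 124)) = -109591 - (96 + 2/(-541 + 124)) = -109591 - (96 + 2/(-417)) = -109591 - (96 + 2*(-1/417)) = -109591 - (96 - 2/417) = -109591 - 1*40030/417 = -109591 - 40030/417 = -45739477/417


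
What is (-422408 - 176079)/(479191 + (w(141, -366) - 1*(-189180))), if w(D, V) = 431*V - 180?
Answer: -598487/510445 ≈ -1.1725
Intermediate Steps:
w(D, V) = -180 + 431*V
(-422408 - 176079)/(479191 + (w(141, -366) - 1*(-189180))) = (-422408 - 176079)/(479191 + ((-180 + 431*(-366)) - 1*(-189180))) = -598487/(479191 + ((-180 - 157746) + 189180)) = -598487/(479191 + (-157926 + 189180)) = -598487/(479191 + 31254) = -598487/510445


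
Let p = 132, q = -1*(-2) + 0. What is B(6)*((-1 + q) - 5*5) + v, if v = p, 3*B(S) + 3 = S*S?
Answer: -132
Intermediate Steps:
q = 2 (q = 2 + 0 = 2)
B(S) = -1 + S²/3 (B(S) = -1 + (S*S)/3 = -1 + S²/3)
v = 132
B(6)*((-1 + q) - 5*5) + v = (-1 + (⅓)*6²)*((-1 + 2) - 5*5) + 132 = (-1 + (⅓)*36)*(1 - 25) + 132 = (-1 + 12)*(-24) + 132 = 11*(-24) + 132 = -264 + 132 = -132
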